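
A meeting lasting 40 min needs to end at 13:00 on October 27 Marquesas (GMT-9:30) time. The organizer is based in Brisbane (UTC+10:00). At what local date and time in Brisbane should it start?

07:50 on Oct 28

Target end time in UTC: 13:00 + 9:30 = 22:30 on Oct 27.
Subtract 40 minutes → start 21:50 UTC on Oct 27.
Brisbane is UTC+10:00: 21:50 + 10:00 = 07:50 on Oct 28.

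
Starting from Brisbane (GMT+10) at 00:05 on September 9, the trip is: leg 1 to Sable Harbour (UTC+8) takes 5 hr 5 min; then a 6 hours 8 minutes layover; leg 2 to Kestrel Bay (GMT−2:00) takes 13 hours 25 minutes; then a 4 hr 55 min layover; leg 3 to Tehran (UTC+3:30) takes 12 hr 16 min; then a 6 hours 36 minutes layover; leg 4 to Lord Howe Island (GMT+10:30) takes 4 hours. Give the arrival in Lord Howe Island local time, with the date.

Convert departure to UTC: 00:05 − 10:00 = 14:05 UTC on Sep 8.
Add 5 hours and 5 minutes leg 1 → 19:10 UTC.
Add 6 hours and 8 minutes layover in Sable Harbour → 01:18 UTC (Sep 9).
Add 13 hours and 25 minutes leg 2 → 14:43 UTC.
Add 4 hours and 55 minutes layover in Kestrel Bay → 19:38 UTC.
Add 12 hours 16 minutes leg 3 → 07:54 UTC (Sep 10).
Add 6 hours and 36 minutes layover in Tehran → 14:30 UTC.
Add 4 hours leg 4 → 18:30 UTC.
Lord Howe Island is UTC+10:30, so local arrival = 18:30 + 10:30 = 05:00 on Sep 11.

05:00 on September 11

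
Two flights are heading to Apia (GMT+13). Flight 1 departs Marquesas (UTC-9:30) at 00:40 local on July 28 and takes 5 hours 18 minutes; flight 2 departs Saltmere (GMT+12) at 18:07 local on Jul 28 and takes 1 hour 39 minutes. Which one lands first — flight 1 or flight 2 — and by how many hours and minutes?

Flight 1 in UTC: 00:40 + 9:30 = 10:10 on Jul 28.
+5 hours 18 minutes → arrive 15:28 UTC on Jul 28.
Flight 2 in UTC: 18:07 − 12:00 = 06:07 on Jul 28.
+1 hour and 39 minutes → arrive 07:46 UTC on Jul 28.
Flight 2 lands earlier by 7 hours 42 minutes.

the second, by 7 hours 42 minutes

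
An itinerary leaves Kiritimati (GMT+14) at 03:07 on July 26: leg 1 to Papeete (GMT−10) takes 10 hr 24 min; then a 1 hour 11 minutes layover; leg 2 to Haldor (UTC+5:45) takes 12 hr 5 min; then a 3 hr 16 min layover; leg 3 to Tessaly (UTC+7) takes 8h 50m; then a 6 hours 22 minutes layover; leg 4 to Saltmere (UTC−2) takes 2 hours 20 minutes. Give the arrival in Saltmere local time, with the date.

07:35 on July 27

Convert departure to UTC: 03:07 − 14:00 = 13:07 UTC on Jul 25.
Add 10 hours and 24 minutes leg 1 → 23:31 UTC.
Add 1 hour and 11 minutes layover in Papeete → 00:42 UTC (Jul 26).
Add 12 hours 5 minutes leg 2 → 12:47 UTC.
Add 3 hours and 16 minutes layover in Haldor → 16:03 UTC.
Add 8 hours and 50 minutes leg 3 → 00:53 UTC (Jul 27).
Add 6 hours 22 minutes layover in Tessaly → 07:15 UTC.
Add 2 hours and 20 minutes leg 4 → 09:35 UTC.
Saltmere is UTC−2:00, so local arrival = 09:35 − 2:00 = 07:35 on Jul 27.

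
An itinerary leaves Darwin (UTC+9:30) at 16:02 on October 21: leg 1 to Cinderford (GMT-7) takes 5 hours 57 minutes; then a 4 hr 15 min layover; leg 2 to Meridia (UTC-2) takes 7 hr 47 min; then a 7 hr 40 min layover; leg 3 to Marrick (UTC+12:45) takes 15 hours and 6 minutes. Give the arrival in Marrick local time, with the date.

12:02 on October 23

Convert departure to UTC: 16:02 − 9:30 = 06:32 UTC on Oct 21.
Add 5 hours 57 minutes leg 1 → 12:29 UTC.
Add 4 hours 15 minutes layover in Cinderford → 16:44 UTC.
Add 7 hours and 47 minutes leg 2 → 00:31 UTC (Oct 22).
Add 7 hours 40 minutes layover in Meridia → 08:11 UTC.
Add 15 hours and 6 minutes leg 3 → 23:17 UTC.
Marrick is UTC+12:45, so local arrival = 23:17 + 12:45 = 12:02 on Oct 23.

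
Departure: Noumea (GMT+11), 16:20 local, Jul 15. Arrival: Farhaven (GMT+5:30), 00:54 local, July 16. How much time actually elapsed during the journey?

Departure in UTC: 16:20 − 11:00 = 05:20 on Jul 15.
Arrival in UTC: 00:54 − 5:30 = 19:24 on Jul 15.
Elapsed = 19:24 − 05:20 = 14 hours 4 minutes.

14 hours 4 minutes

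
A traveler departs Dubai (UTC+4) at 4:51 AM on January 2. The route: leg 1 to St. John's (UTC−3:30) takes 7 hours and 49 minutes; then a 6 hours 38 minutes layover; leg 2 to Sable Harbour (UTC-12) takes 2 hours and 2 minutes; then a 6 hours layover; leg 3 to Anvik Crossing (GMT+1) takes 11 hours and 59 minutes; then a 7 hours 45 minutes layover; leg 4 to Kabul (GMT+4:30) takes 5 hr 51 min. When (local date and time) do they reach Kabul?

5:25 AM on Jan 4

Convert departure to UTC: 4:51 AM − 4:00 = 12:51 AM UTC on Jan 2.
Add 7 hours and 49 minutes leg 1 → 8:40 AM UTC.
Add 6 hours and 38 minutes layover in St. John's → 3:18 PM UTC.
Add 2 hours 2 minutes leg 2 → 5:20 PM UTC.
Add 6 hours layover in Sable Harbour → 11:20 PM UTC.
Add 11 hours 59 minutes leg 3 → 11:19 AM UTC (Jan 3).
Add 7 hours 45 minutes layover in Anvik Crossing → 7:04 PM UTC.
Add 5 hours and 51 minutes leg 4 → 12:55 AM UTC (Jan 4).
Kabul is UTC+4:30, so local arrival = 12:55 AM + 4:30 = 5:25 AM on Jan 4.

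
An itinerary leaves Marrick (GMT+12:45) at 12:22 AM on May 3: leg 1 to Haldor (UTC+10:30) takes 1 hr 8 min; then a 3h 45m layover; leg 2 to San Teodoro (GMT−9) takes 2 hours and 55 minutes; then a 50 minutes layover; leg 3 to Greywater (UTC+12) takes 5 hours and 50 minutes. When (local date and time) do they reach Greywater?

2:05 PM on May 3

Convert departure to UTC: 12:22 AM − 12:45 = 11:37 AM UTC on May 2.
Add 1 hour and 8 minutes leg 1 → 12:45 PM UTC.
Add 3 hours 45 minutes layover in Haldor → 4:30 PM UTC.
Add 2 hours 55 minutes leg 2 → 7:25 PM UTC.
Add 50 minutes layover in San Teodoro → 8:15 PM UTC.
Add 5 hours and 50 minutes leg 3 → 2:05 AM UTC (May 3).
Greywater is UTC+12:00, so local arrival = 2:05 AM + 12:00 = 2:05 PM on May 3.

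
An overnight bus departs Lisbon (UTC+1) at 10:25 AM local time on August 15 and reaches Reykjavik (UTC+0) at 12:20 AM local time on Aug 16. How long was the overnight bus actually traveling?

14 hours 55 minutes

Departure in UTC: 10:25 AM − 1:00 = 9:25 AM on Aug 15.
Arrival is already UTC: 12:20 AM on Aug 16.
Elapsed = 12:20 AM − 9:25 AM (+1 day) = 14 hours 55 minutes.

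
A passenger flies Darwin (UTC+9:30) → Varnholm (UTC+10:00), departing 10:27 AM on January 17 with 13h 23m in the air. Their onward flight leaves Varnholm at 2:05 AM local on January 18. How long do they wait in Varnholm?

1 hour 45 minutes

Convert departure to UTC: 10:27 AM − 9:30 = 12:57 AM UTC on Jan 17.
Add 13 hours and 23 minutes flight time → 2:20 PM UTC.
Varnholm is UTC+10:00, so local arrival = 2:20 PM + 10:00 = 12:20 AM on Jan 18.
Layover = 2:05 AM − 12:20 AM = 1 hour 45 minutes.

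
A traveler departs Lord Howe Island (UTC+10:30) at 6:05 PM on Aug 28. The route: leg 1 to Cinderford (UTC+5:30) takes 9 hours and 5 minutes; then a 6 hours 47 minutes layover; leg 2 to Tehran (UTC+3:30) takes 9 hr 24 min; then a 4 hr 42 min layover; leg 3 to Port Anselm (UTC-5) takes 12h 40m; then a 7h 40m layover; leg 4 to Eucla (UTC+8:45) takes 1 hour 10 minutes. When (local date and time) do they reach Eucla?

7:48 PM on August 30

Convert departure to UTC: 6:05 PM − 10:30 = 7:35 AM UTC on Aug 28.
Add 9 hours and 5 minutes leg 1 → 4:40 PM UTC.
Add 6 hours and 47 minutes layover in Cinderford → 11:27 PM UTC.
Add 9 hours and 24 minutes leg 2 → 8:51 AM UTC (Aug 29).
Add 4 hours and 42 minutes layover in Tehran → 1:33 PM UTC.
Add 12 hours 40 minutes leg 3 → 2:13 AM UTC (Aug 30).
Add 7 hours 40 minutes layover in Port Anselm → 9:53 AM UTC.
Add 1 hour and 10 minutes leg 4 → 11:03 AM UTC.
Eucla is UTC+8:45, so local arrival = 11:03 AM + 8:45 = 7:48 PM on Aug 30.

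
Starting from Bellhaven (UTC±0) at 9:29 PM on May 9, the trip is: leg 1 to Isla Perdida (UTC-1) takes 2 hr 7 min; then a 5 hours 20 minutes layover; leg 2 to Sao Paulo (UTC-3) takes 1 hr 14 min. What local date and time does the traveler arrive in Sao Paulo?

3:10 AM on May 10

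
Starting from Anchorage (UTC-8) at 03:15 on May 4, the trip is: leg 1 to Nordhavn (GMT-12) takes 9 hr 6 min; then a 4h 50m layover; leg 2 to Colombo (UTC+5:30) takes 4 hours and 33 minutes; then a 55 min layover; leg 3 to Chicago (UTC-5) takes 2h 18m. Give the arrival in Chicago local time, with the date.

03:57 on May 5

Convert departure to UTC: 03:15 + 8:00 = 11:15 UTC on May 4.
Add 9 hours and 6 minutes leg 1 → 20:21 UTC.
Add 4 hours 50 minutes layover in Nordhavn → 01:11 UTC (May 5).
Add 4 hours and 33 minutes leg 2 → 05:44 UTC.
Add 55 minutes layover in Colombo → 06:39 UTC.
Add 2 hours 18 minutes leg 3 → 08:57 UTC.
Chicago is UTC−5:00, so local arrival = 08:57 − 5:00 = 03:57 on May 5.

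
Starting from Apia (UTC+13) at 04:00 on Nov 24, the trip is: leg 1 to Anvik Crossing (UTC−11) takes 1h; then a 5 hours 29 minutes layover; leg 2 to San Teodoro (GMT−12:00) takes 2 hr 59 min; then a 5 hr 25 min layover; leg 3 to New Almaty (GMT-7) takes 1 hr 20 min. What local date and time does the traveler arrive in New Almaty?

Convert departure to UTC: 04:00 − 13:00 = 15:00 UTC on Nov 23.
Add 1 hour leg 1 → 16:00 UTC.
Add 5 hours 29 minutes layover in Anvik Crossing → 21:29 UTC.
Add 2 hours and 59 minutes leg 2 → 00:28 UTC (Nov 24).
Add 5 hours and 25 minutes layover in San Teodoro → 05:53 UTC.
Add 1 hour 20 minutes leg 3 → 07:13 UTC.
New Almaty is UTC−7:00, so local arrival = 07:13 − 7:00 = 00:13 on Nov 24.

00:13 on November 24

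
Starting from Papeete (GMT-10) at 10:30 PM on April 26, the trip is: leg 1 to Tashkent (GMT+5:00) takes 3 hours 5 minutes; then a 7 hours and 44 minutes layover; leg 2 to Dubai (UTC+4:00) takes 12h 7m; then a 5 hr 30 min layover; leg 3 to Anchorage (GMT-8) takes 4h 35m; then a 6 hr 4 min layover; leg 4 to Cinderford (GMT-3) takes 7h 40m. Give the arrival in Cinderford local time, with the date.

Convert departure to UTC: 10:30 PM + 10:00 = 8:30 AM UTC on Apr 27.
Add 3 hours and 5 minutes leg 1 → 11:35 AM UTC.
Add 7 hours 44 minutes layover in Tashkent → 7:19 PM UTC.
Add 12 hours 7 minutes leg 2 → 7:26 AM UTC (Apr 28).
Add 5 hours and 30 minutes layover in Dubai → 12:56 PM UTC.
Add 4 hours 35 minutes leg 3 → 5:31 PM UTC.
Add 6 hours 4 minutes layover in Anchorage → 11:35 PM UTC.
Add 7 hours 40 minutes leg 4 → 7:15 AM UTC (Apr 29).
Cinderford is UTC−3:00, so local arrival = 7:15 AM − 3:00 = 4:15 AM on Apr 29.

4:15 AM on Apr 29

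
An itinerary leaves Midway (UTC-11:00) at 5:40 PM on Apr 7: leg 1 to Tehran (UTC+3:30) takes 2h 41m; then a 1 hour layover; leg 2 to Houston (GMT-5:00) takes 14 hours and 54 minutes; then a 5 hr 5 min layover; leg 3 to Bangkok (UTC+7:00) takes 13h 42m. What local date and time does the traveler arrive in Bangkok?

1:02 AM on Apr 10

Convert departure to UTC: 5:40 PM + 11:00 = 4:40 AM UTC on Apr 8.
Add 2 hours 41 minutes leg 1 → 7:21 AM UTC.
Add 1 hour layover in Tehran → 8:21 AM UTC.
Add 14 hours and 54 minutes leg 2 → 11:15 PM UTC.
Add 5 hours 5 minutes layover in Houston → 4:20 AM UTC (Apr 9).
Add 13 hours 42 minutes leg 3 → 6:02 PM UTC.
Bangkok is UTC+7:00, so local arrival = 6:02 PM + 7:00 = 1:02 AM on Apr 10.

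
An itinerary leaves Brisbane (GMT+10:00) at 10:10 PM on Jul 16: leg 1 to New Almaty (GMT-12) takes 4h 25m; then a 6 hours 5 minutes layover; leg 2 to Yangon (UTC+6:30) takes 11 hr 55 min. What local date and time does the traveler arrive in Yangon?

Convert departure to UTC: 10:10 PM − 10:00 = 12:10 PM UTC on Jul 16.
Add 4 hours and 25 minutes leg 1 → 4:35 PM UTC.
Add 6 hours 5 minutes layover in New Almaty → 10:40 PM UTC.
Add 11 hours 55 minutes leg 2 → 10:35 AM UTC (Jul 17).
Yangon is UTC+6:30, so local arrival = 10:35 AM + 6:30 = 5:05 PM on Jul 17.

5:05 PM on July 17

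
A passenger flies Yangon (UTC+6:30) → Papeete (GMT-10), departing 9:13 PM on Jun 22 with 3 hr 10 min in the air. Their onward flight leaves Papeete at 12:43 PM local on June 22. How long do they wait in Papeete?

Convert departure to UTC: 9:13 PM − 6:30 = 2:43 PM UTC on Jun 22.
Add 3 hours 10 minutes flight time → 5:53 PM UTC.
Papeete is UTC−10:00, so local arrival = 5:53 PM − 10:00 = 7:53 AM on Jun 22.
Layover = 12:43 PM − 7:53 AM = 4 hours 50 minutes.

4 hours 50 minutes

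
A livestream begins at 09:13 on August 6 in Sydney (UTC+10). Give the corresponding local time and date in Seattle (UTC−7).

Seattle is 17:00 behind Sydney.
Shift by the zone difference: 09:13 − 17:00 = 16:13 on Aug 5 in Seattle.

16:13 on Aug 5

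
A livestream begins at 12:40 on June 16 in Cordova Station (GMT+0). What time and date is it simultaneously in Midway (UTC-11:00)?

01:40 on June 16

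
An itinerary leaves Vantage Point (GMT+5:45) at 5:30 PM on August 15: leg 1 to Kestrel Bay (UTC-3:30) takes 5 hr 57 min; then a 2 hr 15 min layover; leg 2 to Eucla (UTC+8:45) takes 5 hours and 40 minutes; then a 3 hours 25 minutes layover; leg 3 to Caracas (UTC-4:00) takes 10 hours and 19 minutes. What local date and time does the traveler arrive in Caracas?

11:21 AM on August 16

Convert departure to UTC: 5:30 PM − 5:45 = 11:45 AM UTC on Aug 15.
Add 5 hours and 57 minutes leg 1 → 5:42 PM UTC.
Add 2 hours 15 minutes layover in Kestrel Bay → 7:57 PM UTC.
Add 5 hours and 40 minutes leg 2 → 1:37 AM UTC (Aug 16).
Add 3 hours 25 minutes layover in Eucla → 5:02 AM UTC.
Add 10 hours and 19 minutes leg 3 → 3:21 PM UTC.
Caracas is UTC−4:00, so local arrival = 3:21 PM − 4:00 = 11:21 AM on Aug 16.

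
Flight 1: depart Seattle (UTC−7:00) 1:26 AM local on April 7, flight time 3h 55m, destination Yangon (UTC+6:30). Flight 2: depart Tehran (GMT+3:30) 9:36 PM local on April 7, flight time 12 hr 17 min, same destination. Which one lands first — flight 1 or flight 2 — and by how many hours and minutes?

the first, by 18 hours 2 minutes

Flight 1 in UTC: 1:26 AM + 7:00 = 8:26 AM on Apr 7.
+3 hours 55 minutes → arrive 12:21 PM UTC on Apr 7.
Flight 2 in UTC: 9:36 PM − 3:30 = 6:06 PM on Apr 7.
+12 hours and 17 minutes → arrive 6:23 AM UTC on Apr 8.
Flight 1 lands earlier by 18 hours 2 minutes.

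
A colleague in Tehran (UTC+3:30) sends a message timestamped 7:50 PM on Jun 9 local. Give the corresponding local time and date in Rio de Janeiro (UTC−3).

Rio de Janeiro is 6:30 behind Tehran.
Shift by the zone difference: 7:50 PM − 6:30 = 1:20 PM on Jun 9 in Rio de Janeiro.

1:20 PM on June 9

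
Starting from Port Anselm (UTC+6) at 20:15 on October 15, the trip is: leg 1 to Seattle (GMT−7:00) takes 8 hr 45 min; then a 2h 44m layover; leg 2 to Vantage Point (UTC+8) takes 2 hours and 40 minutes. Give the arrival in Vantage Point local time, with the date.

12:24 on October 16

Convert departure to UTC: 20:15 − 6:00 = 14:15 UTC on Oct 15.
Add 8 hours 45 minutes leg 1 → 23:00 UTC.
Add 2 hours and 44 minutes layover in Seattle → 01:44 UTC (Oct 16).
Add 2 hours and 40 minutes leg 2 → 04:24 UTC.
Vantage Point is UTC+8:00, so local arrival = 04:24 + 8:00 = 12:24 on Oct 16.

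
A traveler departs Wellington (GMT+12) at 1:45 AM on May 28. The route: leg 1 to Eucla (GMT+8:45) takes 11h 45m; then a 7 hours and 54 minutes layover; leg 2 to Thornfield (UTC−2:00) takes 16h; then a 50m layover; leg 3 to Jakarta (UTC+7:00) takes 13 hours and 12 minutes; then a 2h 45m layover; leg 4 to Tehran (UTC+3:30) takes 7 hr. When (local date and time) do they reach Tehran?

4:41 AM on May 30

Convert departure to UTC: 1:45 AM − 12:00 = 1:45 PM UTC on May 27.
Add 11 hours 45 minutes leg 1 → 1:30 AM UTC (May 28).
Add 7 hours and 54 minutes layover in Eucla → 9:24 AM UTC.
Add 16 hours leg 2 → 1:24 AM UTC (May 29).
Add 50 minutes layover in Thornfield → 2:14 AM UTC.
Add 13 hours and 12 minutes leg 3 → 3:26 PM UTC.
Add 2 hours 45 minutes layover in Jakarta → 6:11 PM UTC.
Add 7 hours leg 4 → 1:11 AM UTC (May 30).
Tehran is UTC+3:30, so local arrival = 1:11 AM + 3:30 = 4:41 AM on May 30.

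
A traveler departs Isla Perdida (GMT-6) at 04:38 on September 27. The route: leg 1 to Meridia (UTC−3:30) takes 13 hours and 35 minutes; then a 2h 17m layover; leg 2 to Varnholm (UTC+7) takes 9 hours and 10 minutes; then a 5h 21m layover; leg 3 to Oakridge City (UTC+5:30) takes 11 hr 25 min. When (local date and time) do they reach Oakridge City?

09:56 on September 29

Convert departure to UTC: 04:38 + 6:00 = 10:38 UTC on Sep 27.
Add 13 hours and 35 minutes leg 1 → 00:13 UTC (Sep 28).
Add 2 hours 17 minutes layover in Meridia → 02:30 UTC.
Add 9 hours and 10 minutes leg 2 → 11:40 UTC.
Add 5 hours 21 minutes layover in Varnholm → 17:01 UTC.
Add 11 hours and 25 minutes leg 3 → 04:26 UTC (Sep 29).
Oakridge City is UTC+5:30, so local arrival = 04:26 + 5:30 = 09:56 on Sep 29.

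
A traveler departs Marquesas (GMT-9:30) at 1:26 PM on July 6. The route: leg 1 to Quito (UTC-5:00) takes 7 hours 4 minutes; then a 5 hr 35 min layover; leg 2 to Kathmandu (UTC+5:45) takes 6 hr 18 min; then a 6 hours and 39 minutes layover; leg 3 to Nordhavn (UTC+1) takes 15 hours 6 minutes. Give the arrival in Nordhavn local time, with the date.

4:38 PM on Jul 8

Convert departure to UTC: 1:26 PM + 9:30 = 10:56 PM UTC on Jul 6.
Add 7 hours 4 minutes leg 1 → 6:00 AM UTC (Jul 7).
Add 5 hours 35 minutes layover in Quito → 11:35 AM UTC.
Add 6 hours 18 minutes leg 2 → 5:53 PM UTC.
Add 6 hours and 39 minutes layover in Kathmandu → 12:32 AM UTC (Jul 8).
Add 15 hours and 6 minutes leg 3 → 3:38 PM UTC.
Nordhavn is UTC+1:00, so local arrival = 3:38 PM + 1:00 = 4:38 PM on Jul 8.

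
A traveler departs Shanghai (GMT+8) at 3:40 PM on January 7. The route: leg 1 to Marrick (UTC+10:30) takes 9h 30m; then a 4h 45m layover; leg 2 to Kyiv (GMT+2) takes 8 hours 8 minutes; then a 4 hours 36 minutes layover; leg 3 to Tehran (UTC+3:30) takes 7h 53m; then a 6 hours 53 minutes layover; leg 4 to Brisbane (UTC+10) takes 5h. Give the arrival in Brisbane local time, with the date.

Convert departure to UTC: 3:40 PM − 8:00 = 7:40 AM UTC on Jan 7.
Add 9 hours 30 minutes leg 1 → 5:10 PM UTC.
Add 4 hours and 45 minutes layover in Marrick → 9:55 PM UTC.
Add 8 hours and 8 minutes leg 2 → 6:03 AM UTC (Jan 8).
Add 4 hours and 36 minutes layover in Kyiv → 10:39 AM UTC.
Add 7 hours and 53 minutes leg 3 → 6:32 PM UTC.
Add 6 hours 53 minutes layover in Tehran → 1:25 AM UTC (Jan 9).
Add 5 hours leg 4 → 6:25 AM UTC.
Brisbane is UTC+10:00, so local arrival = 6:25 AM + 10:00 = 4:25 PM on Jan 9.

4:25 PM on January 9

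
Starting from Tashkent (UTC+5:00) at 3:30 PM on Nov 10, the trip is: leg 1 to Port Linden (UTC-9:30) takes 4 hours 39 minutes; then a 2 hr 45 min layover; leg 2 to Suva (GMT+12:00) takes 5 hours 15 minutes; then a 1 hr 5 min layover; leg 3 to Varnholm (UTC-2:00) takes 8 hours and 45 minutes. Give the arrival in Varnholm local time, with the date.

Convert departure to UTC: 3:30 PM − 5:00 = 10:30 AM UTC on Nov 10.
Add 4 hours and 39 minutes leg 1 → 3:09 PM UTC.
Add 2 hours 45 minutes layover in Port Linden → 5:54 PM UTC.
Add 5 hours 15 minutes leg 2 → 11:09 PM UTC.
Add 1 hour 5 minutes layover in Suva → 12:14 AM UTC (Nov 11).
Add 8 hours and 45 minutes leg 3 → 8:59 AM UTC.
Varnholm is UTC−2:00, so local arrival = 8:59 AM − 2:00 = 6:59 AM on Nov 11.

6:59 AM on November 11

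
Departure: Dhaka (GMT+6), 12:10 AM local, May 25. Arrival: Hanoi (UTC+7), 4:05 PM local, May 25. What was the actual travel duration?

14 hours 55 minutes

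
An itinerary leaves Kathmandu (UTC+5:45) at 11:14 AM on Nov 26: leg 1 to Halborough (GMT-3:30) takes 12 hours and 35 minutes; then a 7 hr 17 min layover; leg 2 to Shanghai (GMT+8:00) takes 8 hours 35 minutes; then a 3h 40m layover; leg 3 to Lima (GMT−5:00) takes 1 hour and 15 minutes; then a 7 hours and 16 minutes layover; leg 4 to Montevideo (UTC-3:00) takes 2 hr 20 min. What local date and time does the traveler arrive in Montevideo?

Convert departure to UTC: 11:14 AM − 5:45 = 5:29 AM UTC on Nov 26.
Add 12 hours and 35 minutes leg 1 → 6:04 PM UTC.
Add 7 hours and 17 minutes layover in Halborough → 1:21 AM UTC (Nov 27).
Add 8 hours and 35 minutes leg 2 → 9:56 AM UTC.
Add 3 hours 40 minutes layover in Shanghai → 1:36 PM UTC.
Add 1 hour and 15 minutes leg 3 → 2:51 PM UTC.
Add 7 hours and 16 minutes layover in Lima → 10:07 PM UTC.
Add 2 hours 20 minutes leg 4 → 12:27 AM UTC (Nov 28).
Montevideo is UTC−3:00, so local arrival = 12:27 AM − 3:00 = 9:27 PM on Nov 27.

9:27 PM on November 27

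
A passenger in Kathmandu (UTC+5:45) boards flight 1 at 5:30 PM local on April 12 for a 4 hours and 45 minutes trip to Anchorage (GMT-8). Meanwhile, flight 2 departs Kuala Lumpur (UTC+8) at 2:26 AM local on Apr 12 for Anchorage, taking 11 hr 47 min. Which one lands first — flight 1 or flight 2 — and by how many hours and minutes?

the second, by 10 hours 17 minutes

Flight 1 in UTC: 5:30 PM − 5:45 = 11:45 AM on Apr 12.
+4 hours 45 minutes → arrive 4:30 PM UTC on Apr 12.
Flight 2 in UTC: 2:26 AM − 8:00 = 6:26 PM on Apr 11.
+11 hours and 47 minutes → arrive 6:13 AM UTC on Apr 12.
Flight 2 lands earlier by 10 hours 17 minutes.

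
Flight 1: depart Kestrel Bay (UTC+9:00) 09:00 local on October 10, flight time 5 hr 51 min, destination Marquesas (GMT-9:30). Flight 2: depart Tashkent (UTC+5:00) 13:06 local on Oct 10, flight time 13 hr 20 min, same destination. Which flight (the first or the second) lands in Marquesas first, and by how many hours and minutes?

Flight 1 in UTC: 09:00 − 9:00 = 00:00 on Oct 10.
+5 hours 51 minutes → arrive 05:51 UTC on Oct 10.
Flight 2 in UTC: 13:06 − 5:00 = 08:06 on Oct 10.
+13 hours 20 minutes → arrive 21:26 UTC on Oct 10.
Flight 1 lands earlier by 15 hours 35 minutes.

the first, by 15 hours 35 minutes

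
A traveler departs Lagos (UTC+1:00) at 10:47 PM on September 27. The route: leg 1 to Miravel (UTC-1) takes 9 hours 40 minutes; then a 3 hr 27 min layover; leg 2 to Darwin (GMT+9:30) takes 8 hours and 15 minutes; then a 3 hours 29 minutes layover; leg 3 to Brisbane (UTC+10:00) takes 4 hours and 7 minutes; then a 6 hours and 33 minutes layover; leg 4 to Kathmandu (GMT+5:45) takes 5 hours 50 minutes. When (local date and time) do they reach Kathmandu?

Convert departure to UTC: 10:47 PM − 1:00 = 9:47 PM UTC on Sep 27.
Add 9 hours 40 minutes leg 1 → 7:27 AM UTC (Sep 28).
Add 3 hours 27 minutes layover in Miravel → 10:54 AM UTC.
Add 8 hours and 15 minutes leg 2 → 7:09 PM UTC.
Add 3 hours 29 minutes layover in Darwin → 10:38 PM UTC.
Add 4 hours and 7 minutes leg 3 → 2:45 AM UTC (Sep 29).
Add 6 hours and 33 minutes layover in Brisbane → 9:18 AM UTC.
Add 5 hours and 50 minutes leg 4 → 3:08 PM UTC.
Kathmandu is UTC+5:45, so local arrival = 3:08 PM + 5:45 = 8:53 PM on Sep 29.

8:53 PM on September 29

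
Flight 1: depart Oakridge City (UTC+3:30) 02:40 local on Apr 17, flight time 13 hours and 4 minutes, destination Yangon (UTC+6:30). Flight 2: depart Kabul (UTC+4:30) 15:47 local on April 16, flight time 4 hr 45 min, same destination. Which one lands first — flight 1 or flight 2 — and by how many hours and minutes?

the second, by 20 hours 12 minutes

Flight 1 in UTC: 02:40 − 3:30 = 23:10 on Apr 16.
+13 hours and 4 minutes → arrive 12:14 UTC on Apr 17.
Flight 2 in UTC: 15:47 − 4:30 = 11:17 on Apr 16.
+4 hours 45 minutes → arrive 16:02 UTC on Apr 16.
Flight 2 lands earlier by 20 hours 12 minutes.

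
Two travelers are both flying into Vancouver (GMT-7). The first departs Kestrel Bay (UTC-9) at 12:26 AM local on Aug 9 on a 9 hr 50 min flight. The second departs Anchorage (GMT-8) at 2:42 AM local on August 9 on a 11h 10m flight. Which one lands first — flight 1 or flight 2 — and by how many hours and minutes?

the first, by 2 hours 36 minutes

Flight 1 in UTC: 12:26 AM + 9:00 = 9:26 AM on Aug 9.
+9 hours 50 minutes → arrive 7:16 PM UTC on Aug 9.
Flight 2 in UTC: 2:42 AM + 8:00 = 10:42 AM on Aug 9.
+11 hours and 10 minutes → arrive 9:52 PM UTC on Aug 9.
Flight 1 lands earlier by 2 hours 36 minutes.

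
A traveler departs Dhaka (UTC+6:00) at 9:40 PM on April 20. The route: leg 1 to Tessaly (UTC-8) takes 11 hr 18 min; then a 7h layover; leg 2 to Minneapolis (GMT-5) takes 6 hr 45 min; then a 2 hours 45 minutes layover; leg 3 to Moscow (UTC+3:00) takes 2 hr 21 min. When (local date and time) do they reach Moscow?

Convert departure to UTC: 9:40 PM − 6:00 = 3:40 PM UTC on Apr 20.
Add 11 hours and 18 minutes leg 1 → 2:58 AM UTC (Apr 21).
Add 7 hours layover in Tessaly → 9:58 AM UTC.
Add 6 hours and 45 minutes leg 2 → 4:43 PM UTC.
Add 2 hours 45 minutes layover in Minneapolis → 7:28 PM UTC.
Add 2 hours 21 minutes leg 3 → 9:49 PM UTC.
Moscow is UTC+3:00, so local arrival = 9:49 PM + 3:00 = 12:49 AM on Apr 22.

12:49 AM on Apr 22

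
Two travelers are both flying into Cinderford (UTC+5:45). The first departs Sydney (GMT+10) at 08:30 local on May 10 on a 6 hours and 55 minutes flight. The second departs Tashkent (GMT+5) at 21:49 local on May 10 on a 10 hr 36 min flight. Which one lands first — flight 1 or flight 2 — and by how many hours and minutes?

the first, by 22 hours

Flight 1 in UTC: 08:30 − 10:00 = 22:30 on May 9.
+6 hours 55 minutes → arrive 05:25 UTC on May 10.
Flight 2 in UTC: 21:49 − 5:00 = 16:49 on May 10.
+10 hours 36 minutes → arrive 03:25 UTC on May 11.
Flight 1 lands earlier by 22 hours.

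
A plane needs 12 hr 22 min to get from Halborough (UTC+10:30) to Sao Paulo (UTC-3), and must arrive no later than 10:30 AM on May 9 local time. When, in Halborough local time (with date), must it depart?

Target arrival in UTC: 10:30 AM + 3:00 = 1:30 PM on May 9.
Subtract 12 hours and 22 minutes → departure 1:08 AM UTC on May 9.
Halborough is UTC+10:30: 1:08 AM + 10:30 = 11:38 AM on May 9.

11:38 AM on May 9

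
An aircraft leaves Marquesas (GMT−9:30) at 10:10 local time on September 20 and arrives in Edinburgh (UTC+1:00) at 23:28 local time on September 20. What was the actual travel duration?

2 hours 48 minutes

Departure in UTC: 10:10 + 9:30 = 19:40 on Sep 20.
Arrival in UTC: 23:28 − 1:00 = 22:28 on Sep 20.
Elapsed = 22:28 − 19:40 = 2 hours 48 minutes.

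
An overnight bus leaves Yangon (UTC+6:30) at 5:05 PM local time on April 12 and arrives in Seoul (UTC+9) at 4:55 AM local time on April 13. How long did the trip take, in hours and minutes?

9 hours 20 minutes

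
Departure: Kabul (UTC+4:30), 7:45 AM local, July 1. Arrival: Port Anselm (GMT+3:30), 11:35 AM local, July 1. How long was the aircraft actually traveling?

4 hours 50 minutes

Departure in UTC: 7:45 AM − 4:30 = 3:15 AM on Jul 1.
Arrival in UTC: 11:35 AM − 3:30 = 8:05 AM on Jul 1.
Elapsed = 8:05 AM − 3:15 AM = 4 hours 50 minutes.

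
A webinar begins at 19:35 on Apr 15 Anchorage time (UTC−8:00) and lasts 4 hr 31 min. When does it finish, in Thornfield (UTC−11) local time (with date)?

Thornfield is 3:00 behind Anchorage.
After 4 hours 31 minutes it is 00:06 (Apr 16) in Anchorage.
Shift by the zone difference: 00:06 − 3:00 = 21:06 on Apr 15 in Thornfield.

21:06 on Apr 15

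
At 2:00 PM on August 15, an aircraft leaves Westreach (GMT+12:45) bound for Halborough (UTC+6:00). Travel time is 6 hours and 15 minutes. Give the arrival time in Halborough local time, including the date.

Convert departure to UTC: 2:00 PM − 12:45 = 1:15 AM UTC on Aug 15.
Add 6 hours 15 minutes travel time → 7:30 AM UTC.
Halborough is UTC+6:00, so local arrival = 7:30 AM + 6:00 = 1:30 PM on Aug 15.

1:30 PM on Aug 15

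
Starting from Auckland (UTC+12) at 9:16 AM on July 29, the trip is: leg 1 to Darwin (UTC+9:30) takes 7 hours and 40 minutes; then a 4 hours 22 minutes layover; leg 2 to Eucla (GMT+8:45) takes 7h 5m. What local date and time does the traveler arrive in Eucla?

Convert departure to UTC: 9:16 AM − 12:00 = 9:16 PM UTC on Jul 28.
Add 7 hours 40 minutes leg 1 → 4:56 AM UTC (Jul 29).
Add 4 hours and 22 minutes layover in Darwin → 9:18 AM UTC.
Add 7 hours 5 minutes leg 2 → 4:23 PM UTC.
Eucla is UTC+8:45, so local arrival = 4:23 PM + 8:45 = 1:08 AM on Jul 30.

1:08 AM on July 30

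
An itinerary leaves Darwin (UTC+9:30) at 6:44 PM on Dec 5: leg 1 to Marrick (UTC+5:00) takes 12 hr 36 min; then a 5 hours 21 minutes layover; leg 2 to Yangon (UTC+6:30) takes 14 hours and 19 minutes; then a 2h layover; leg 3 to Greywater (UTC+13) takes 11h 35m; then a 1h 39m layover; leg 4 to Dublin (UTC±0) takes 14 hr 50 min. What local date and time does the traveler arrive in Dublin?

Convert departure to UTC: 6:44 PM − 9:30 = 9:14 AM UTC on Dec 5.
Add 12 hours 36 minutes leg 1 → 9:50 PM UTC.
Add 5 hours and 21 minutes layover in Marrick → 3:11 AM UTC (Dec 6).
Add 14 hours 19 minutes leg 2 → 5:30 PM UTC.
Add 2 hours layover in Yangon → 7:30 PM UTC.
Add 11 hours 35 minutes leg 3 → 7:05 AM UTC (Dec 7).
Add 1 hour and 39 minutes layover in Greywater → 8:44 AM UTC.
Add 14 hours and 50 minutes leg 4 → 11:34 PM UTC.
Dublin is UTC+0, so local arrival is the same: 11:34 PM on Dec 7.

11:34 PM on December 7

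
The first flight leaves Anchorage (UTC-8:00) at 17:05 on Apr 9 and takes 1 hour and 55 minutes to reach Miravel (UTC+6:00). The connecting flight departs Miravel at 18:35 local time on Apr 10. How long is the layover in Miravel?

Convert departure to UTC: 17:05 + 8:00 = 01:05 UTC on Apr 10.
Add 1 hour 55 minutes flight time → 03:00 UTC.
Miravel is UTC+6:00, so local arrival = 03:00 + 6:00 = 09:00 on Apr 10.
Layover = 18:35 − 09:00 = 9 hours 35 minutes.

9 hours 35 minutes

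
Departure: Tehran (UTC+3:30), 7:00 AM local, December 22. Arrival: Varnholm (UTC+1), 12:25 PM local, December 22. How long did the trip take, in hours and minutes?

Varnholm is 2:30 behind Tehran.
Clock-face elapsed time (ignoring zones) is 5 hours 25 minutes.
Actual elapsed = 5 hours 25 minutes + 2:30 = 7 hours 55 minutes.

7 hours 55 minutes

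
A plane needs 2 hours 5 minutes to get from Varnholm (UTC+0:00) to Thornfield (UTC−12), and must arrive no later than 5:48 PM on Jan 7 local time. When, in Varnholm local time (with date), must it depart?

3:43 AM on January 8

Target arrival in UTC: 5:48 PM + 12:00 = 5:48 AM on Jan 8.
Subtract 2 hours 5 minutes → departure 3:43 AM UTC on Jan 8.
Varnholm is UTC+0, so departure is 3:43 AM on Jan 8.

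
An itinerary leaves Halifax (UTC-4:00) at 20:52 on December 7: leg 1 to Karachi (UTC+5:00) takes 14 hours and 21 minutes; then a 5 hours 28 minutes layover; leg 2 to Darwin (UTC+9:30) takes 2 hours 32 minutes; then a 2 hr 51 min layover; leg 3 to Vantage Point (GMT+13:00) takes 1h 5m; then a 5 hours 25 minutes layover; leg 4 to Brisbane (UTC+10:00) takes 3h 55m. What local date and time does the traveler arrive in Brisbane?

Convert departure to UTC: 20:52 + 4:00 = 00:52 UTC on Dec 8.
Add 14 hours 21 minutes leg 1 → 15:13 UTC.
Add 5 hours and 28 minutes layover in Karachi → 20:41 UTC.
Add 2 hours 32 minutes leg 2 → 23:13 UTC.
Add 2 hours and 51 minutes layover in Darwin → 02:04 UTC (Dec 9).
Add 1 hour 5 minutes leg 3 → 03:09 UTC.
Add 5 hours and 25 minutes layover in Vantage Point → 08:34 UTC.
Add 3 hours 55 minutes leg 4 → 12:29 UTC.
Brisbane is UTC+10:00, so local arrival = 12:29 + 10:00 = 22:29 on Dec 9.

22:29 on December 9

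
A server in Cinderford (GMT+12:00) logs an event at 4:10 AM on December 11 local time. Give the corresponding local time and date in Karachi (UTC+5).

9:10 PM on Dec 10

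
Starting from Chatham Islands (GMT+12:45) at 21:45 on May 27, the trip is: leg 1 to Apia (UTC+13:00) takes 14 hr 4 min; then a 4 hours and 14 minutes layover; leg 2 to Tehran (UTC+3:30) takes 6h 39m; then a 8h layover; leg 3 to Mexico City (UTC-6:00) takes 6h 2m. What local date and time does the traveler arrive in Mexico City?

Convert departure to UTC: 21:45 − 12:45 = 09:00 UTC on May 27.
Add 14 hours 4 minutes leg 1 → 23:04 UTC.
Add 4 hours and 14 minutes layover in Apia → 03:18 UTC (May 28).
Add 6 hours and 39 minutes leg 2 → 09:57 UTC.
Add 8 hours layover in Tehran → 17:57 UTC.
Add 6 hours 2 minutes leg 3 → 23:59 UTC.
Mexico City is UTC−6:00, so local arrival = 23:59 − 6:00 = 17:59 on May 28.

17:59 on May 28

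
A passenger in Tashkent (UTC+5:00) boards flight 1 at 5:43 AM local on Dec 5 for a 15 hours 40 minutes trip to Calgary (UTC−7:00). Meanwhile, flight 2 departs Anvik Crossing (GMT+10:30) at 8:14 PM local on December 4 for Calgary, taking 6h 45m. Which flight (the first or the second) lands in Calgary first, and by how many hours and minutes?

the second, by 23 hours 54 minutes

Flight 1 in UTC: 5:43 AM − 5:00 = 12:43 AM on Dec 5.
+15 hours 40 minutes → arrive 4:23 PM UTC on Dec 5.
Flight 2 in UTC: 8:14 PM − 10:30 = 9:44 AM on Dec 4.
+6 hours and 45 minutes → arrive 4:29 PM UTC on Dec 4.
Flight 2 lands earlier by 23 hours 54 minutes.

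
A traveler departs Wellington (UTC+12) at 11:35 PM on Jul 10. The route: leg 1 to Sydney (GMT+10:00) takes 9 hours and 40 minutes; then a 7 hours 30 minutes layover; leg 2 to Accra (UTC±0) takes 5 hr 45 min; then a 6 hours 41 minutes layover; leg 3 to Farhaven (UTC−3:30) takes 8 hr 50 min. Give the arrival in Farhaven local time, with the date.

Convert departure to UTC: 11:35 PM − 12:00 = 11:35 AM UTC on Jul 10.
Add 9 hours 40 minutes leg 1 → 9:15 PM UTC.
Add 7 hours and 30 minutes layover in Sydney → 4:45 AM UTC (Jul 11).
Add 5 hours and 45 minutes leg 2 → 10:30 AM UTC.
Add 6 hours and 41 minutes layover in Accra → 5:11 PM UTC.
Add 8 hours 50 minutes leg 3 → 2:01 AM UTC (Jul 12).
Farhaven is UTC−3:30, so local arrival = 2:01 AM − 3:30 = 10:31 PM on Jul 11.

10:31 PM on Jul 11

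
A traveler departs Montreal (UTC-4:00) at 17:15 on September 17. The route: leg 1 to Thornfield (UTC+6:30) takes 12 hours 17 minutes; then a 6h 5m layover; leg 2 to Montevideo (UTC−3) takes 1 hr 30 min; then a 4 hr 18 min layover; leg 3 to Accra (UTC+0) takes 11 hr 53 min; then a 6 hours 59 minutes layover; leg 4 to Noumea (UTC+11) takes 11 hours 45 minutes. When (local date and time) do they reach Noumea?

15:02 on September 20

Convert departure to UTC: 17:15 + 4:00 = 21:15 UTC on Sep 17.
Add 12 hours 17 minutes leg 1 → 09:32 UTC (Sep 18).
Add 6 hours 5 minutes layover in Thornfield → 15:37 UTC.
Add 1 hour 30 minutes leg 2 → 17:07 UTC.
Add 4 hours and 18 minutes layover in Montevideo → 21:25 UTC.
Add 11 hours 53 minutes leg 3 → 09:18 UTC (Sep 19).
Add 6 hours 59 minutes layover in Accra → 16:17 UTC.
Add 11 hours 45 minutes leg 4 → 04:02 UTC (Sep 20).
Noumea is UTC+11:00, so local arrival = 04:02 + 11:00 = 15:02 on Sep 20.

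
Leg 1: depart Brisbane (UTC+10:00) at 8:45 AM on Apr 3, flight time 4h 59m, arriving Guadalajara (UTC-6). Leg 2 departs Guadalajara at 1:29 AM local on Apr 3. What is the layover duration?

3 hours 45 minutes

Convert departure to UTC: 8:45 AM − 10:00 = 10:45 PM UTC on Apr 2.
Add 4 hours and 59 minutes flight time → 3:44 AM UTC (Apr 3).
Guadalajara is UTC−6:00, so local arrival = 3:44 AM − 6:00 = 9:44 PM on Apr 2.
Layover = 1:29 AM − 9:44 PM (+1 day) = 3 hours 45 minutes.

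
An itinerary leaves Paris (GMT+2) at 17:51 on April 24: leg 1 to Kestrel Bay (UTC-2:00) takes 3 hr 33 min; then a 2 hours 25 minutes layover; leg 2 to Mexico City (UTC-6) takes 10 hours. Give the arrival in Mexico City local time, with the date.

Convert departure to UTC: 17:51 − 2:00 = 15:51 UTC on Apr 24.
Add 3 hours 33 minutes leg 1 → 19:24 UTC.
Add 2 hours 25 minutes layover in Kestrel Bay → 21:49 UTC.
Add 10 hours leg 2 → 07:49 UTC (Apr 25).
Mexico City is UTC−6:00, so local arrival = 07:49 − 6:00 = 01:49 on Apr 25.

01:49 on April 25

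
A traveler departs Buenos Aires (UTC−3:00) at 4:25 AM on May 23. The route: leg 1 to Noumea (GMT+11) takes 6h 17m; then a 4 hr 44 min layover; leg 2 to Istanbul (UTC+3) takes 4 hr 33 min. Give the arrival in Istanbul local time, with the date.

1:59 AM on May 24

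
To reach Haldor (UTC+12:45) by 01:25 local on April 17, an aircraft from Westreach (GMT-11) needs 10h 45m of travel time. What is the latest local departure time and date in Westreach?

Target arrival in UTC: 01:25 − 12:45 = 12:40 on Apr 16.
Subtract 10 hours and 45 minutes → departure 01:55 UTC on Apr 16.
Westreach is UTC−11:00: 01:55 − 11:00 = 14:55 on Apr 15.

14:55 on April 15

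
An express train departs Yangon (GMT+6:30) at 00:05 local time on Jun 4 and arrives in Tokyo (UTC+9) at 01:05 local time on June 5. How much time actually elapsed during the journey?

22 hours 30 minutes

Departure in UTC: 00:05 − 6:30 = 17:35 on Jun 3.
Arrival in UTC: 01:05 − 9:00 = 16:05 on Jun 4.
Elapsed = 16:05 − 17:35 (+1 day) = 22 hours 30 minutes.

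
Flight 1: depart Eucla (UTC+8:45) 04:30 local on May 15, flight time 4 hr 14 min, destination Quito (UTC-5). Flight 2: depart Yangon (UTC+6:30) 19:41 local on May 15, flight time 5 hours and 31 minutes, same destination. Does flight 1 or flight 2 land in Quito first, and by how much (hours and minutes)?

the first, by 18 hours 43 minutes

Flight 1 in UTC: 04:30 − 8:45 = 19:45 on May 14.
+4 hours 14 minutes → arrive 23:59 UTC on May 14.
Flight 2 in UTC: 19:41 − 6:30 = 13:11 on May 15.
+5 hours 31 minutes → arrive 18:42 UTC on May 15.
Flight 1 lands earlier by 18 hours 43 minutes.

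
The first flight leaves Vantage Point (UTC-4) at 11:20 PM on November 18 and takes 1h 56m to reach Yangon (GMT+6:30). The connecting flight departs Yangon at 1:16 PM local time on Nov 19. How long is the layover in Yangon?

Convert departure to UTC: 11:20 PM + 4:00 = 3:20 AM UTC on Nov 19.
Add 1 hour and 56 minutes flight time → 5:16 AM UTC.
Yangon is UTC+6:30, so local arrival = 5:16 AM + 6:30 = 11:46 AM on Nov 19.
Layover = 1:16 PM − 11:46 AM = 1 hour 30 minutes.

1 hour 30 minutes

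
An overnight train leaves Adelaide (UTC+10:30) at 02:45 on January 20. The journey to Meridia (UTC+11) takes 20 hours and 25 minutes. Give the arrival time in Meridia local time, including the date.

Meridia is 0:30 ahead of Adelaide.
After 20 hours 25 minutes it is 23:10 in Adelaide.
Shift by the zone difference: 23:10 + 0:30 = 23:40 on Jan 20 in Meridia.

23:40 on January 20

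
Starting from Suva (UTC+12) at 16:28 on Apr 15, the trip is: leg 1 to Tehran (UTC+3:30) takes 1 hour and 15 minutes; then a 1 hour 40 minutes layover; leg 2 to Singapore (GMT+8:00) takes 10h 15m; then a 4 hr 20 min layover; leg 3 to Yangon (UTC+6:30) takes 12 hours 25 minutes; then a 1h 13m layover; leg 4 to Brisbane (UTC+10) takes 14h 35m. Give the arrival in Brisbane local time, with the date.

12:11 on April 17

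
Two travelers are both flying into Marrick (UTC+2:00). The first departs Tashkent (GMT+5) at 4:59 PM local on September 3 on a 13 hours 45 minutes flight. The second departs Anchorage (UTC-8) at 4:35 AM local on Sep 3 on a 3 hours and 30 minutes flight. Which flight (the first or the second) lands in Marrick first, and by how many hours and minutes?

Flight 1 in UTC: 4:59 PM − 5:00 = 11:59 AM on Sep 3.
+13 hours and 45 minutes → arrive 1:44 AM UTC on Sep 4.
Flight 2 in UTC: 4:35 AM + 8:00 = 12:35 PM on Sep 3.
+3 hours and 30 minutes → arrive 4:05 PM UTC on Sep 3.
Flight 2 lands earlier by 9 hours 39 minutes.

the second, by 9 hours 39 minutes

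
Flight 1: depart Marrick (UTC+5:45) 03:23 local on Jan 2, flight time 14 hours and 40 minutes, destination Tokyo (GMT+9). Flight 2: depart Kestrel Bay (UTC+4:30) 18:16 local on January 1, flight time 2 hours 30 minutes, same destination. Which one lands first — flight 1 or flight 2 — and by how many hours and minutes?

the second, by 20 hours 2 minutes

Flight 1 in UTC: 03:23 − 5:45 = 21:38 on Jan 1.
+14 hours 40 minutes → arrive 12:18 UTC on Jan 2.
Flight 2 in UTC: 18:16 − 4:30 = 13:46 on Jan 1.
+2 hours 30 minutes → arrive 16:16 UTC on Jan 1.
Flight 2 lands earlier by 20 hours 2 minutes.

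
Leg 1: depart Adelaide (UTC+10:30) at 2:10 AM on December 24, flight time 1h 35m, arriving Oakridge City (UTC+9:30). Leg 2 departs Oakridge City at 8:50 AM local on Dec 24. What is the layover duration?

6 hours 5 minutes

Convert departure to UTC: 2:10 AM − 10:30 = 3:40 PM UTC on Dec 23.
Add 1 hour and 35 minutes flight time → 5:15 PM UTC.
Oakridge City is UTC+9:30, so local arrival = 5:15 PM + 9:30 = 2:45 AM on Dec 24.
Layover = 8:50 AM − 2:45 AM = 6 hours 5 minutes.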